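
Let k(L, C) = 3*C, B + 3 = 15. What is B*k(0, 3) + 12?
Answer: 120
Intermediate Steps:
B = 12 (B = -3 + 15 = 12)
B*k(0, 3) + 12 = 12*(3*3) + 12 = 12*9 + 12 = 108 + 12 = 120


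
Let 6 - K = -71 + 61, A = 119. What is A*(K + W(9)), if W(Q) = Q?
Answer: 2975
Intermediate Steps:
K = 16 (K = 6 - (-71 + 61) = 6 - 1*(-10) = 6 + 10 = 16)
A*(K + W(9)) = 119*(16 + 9) = 119*25 = 2975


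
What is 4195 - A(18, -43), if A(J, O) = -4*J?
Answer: 4267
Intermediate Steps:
4195 - A(18, -43) = 4195 - (-4)*18 = 4195 - 1*(-72) = 4195 + 72 = 4267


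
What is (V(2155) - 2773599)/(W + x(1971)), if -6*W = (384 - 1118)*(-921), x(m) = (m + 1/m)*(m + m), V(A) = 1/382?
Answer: -1059514817/2924979730 ≈ -0.36223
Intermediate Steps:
V(A) = 1/382
x(m) = 2*m*(m + 1/m) (x(m) = (m + 1/m)*(2*m) = 2*m*(m + 1/m))
W = -112669 (W = -(384 - 1118)*(-921)/6 = -(-367)*(-921)/3 = -1/6*676014 = -112669)
(V(2155) - 2773599)/(W + x(1971)) = (1/382 - 2773599)/(-112669 + (2 + 2*1971**2)) = -1059514817/(382*(-112669 + (2 + 2*3884841))) = -1059514817/(382*(-112669 + (2 + 7769682))) = -1059514817/(382*(-112669 + 7769684)) = -1059514817/382/7657015 = -1059514817/382*1/7657015 = -1059514817/2924979730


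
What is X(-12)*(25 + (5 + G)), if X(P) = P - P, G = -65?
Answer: 0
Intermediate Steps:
X(P) = 0
X(-12)*(25 + (5 + G)) = 0*(25 + (5 - 65)) = 0*(25 - 60) = 0*(-35) = 0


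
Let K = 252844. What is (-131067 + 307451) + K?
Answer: 429228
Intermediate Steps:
(-131067 + 307451) + K = (-131067 + 307451) + 252844 = 176384 + 252844 = 429228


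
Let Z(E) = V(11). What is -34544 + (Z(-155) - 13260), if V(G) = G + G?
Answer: -47782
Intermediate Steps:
V(G) = 2*G
Z(E) = 22 (Z(E) = 2*11 = 22)
-34544 + (Z(-155) - 13260) = -34544 + (22 - 13260) = -34544 - 13238 = -47782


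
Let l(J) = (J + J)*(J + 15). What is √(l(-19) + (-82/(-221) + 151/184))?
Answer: √63327948242/20332 ≈ 12.377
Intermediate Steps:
l(J) = 2*J*(15 + J) (l(J) = (2*J)*(15 + J) = 2*J*(15 + J))
√(l(-19) + (-82/(-221) + 151/184)) = √(2*(-19)*(15 - 19) + (-82/(-221) + 151/184)) = √(2*(-19)*(-4) + (-82*(-1/221) + 151*(1/184))) = √(152 + (82/221 + 151/184)) = √(152 + 48459/40664) = √(6229387/40664) = √63327948242/20332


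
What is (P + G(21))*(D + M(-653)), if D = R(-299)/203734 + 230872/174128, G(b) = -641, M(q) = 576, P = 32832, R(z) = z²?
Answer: 896478280657818/48200807 ≈ 1.8599e+7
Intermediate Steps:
D = 85059366/48200807 (D = (-299)²/203734 + 230872/174128 = 89401*(1/203734) + 230872*(1/174128) = 3887/8858 + 28859/21766 = 85059366/48200807 ≈ 1.7647)
(P + G(21))*(D + M(-653)) = (32832 - 641)*(85059366/48200807 + 576) = 32191*(27848724198/48200807) = 896478280657818/48200807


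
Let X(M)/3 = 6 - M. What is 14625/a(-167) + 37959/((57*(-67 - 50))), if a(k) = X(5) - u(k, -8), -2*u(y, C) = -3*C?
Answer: 2154772/2223 ≈ 969.31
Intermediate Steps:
u(y, C) = 3*C/2 (u(y, C) = -(-3)*C/2 = 3*C/2)
X(M) = 18 - 3*M (X(M) = 3*(6 - M) = 18 - 3*M)
a(k) = 15 (a(k) = (18 - 3*5) - 3*(-8)/2 = (18 - 15) - 1*(-12) = 3 + 12 = 15)
14625/a(-167) + 37959/((57*(-67 - 50))) = 14625/15 + 37959/((57*(-67 - 50))) = 14625*(1/15) + 37959/((57*(-117))) = 975 + 37959/(-6669) = 975 + 37959*(-1/6669) = 975 - 12653/2223 = 2154772/2223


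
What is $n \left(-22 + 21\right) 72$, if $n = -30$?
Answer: $2160$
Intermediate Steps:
$n \left(-22 + 21\right) 72 = - 30 \left(-22 + 21\right) 72 = \left(-30\right) \left(-1\right) 72 = 30 \cdot 72 = 2160$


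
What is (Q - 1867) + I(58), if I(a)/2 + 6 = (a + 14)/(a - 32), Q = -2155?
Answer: -52370/13 ≈ -4028.5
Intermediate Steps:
I(a) = -12 + 2*(14 + a)/(-32 + a) (I(a) = -12 + 2*((a + 14)/(a - 32)) = -12 + 2*((14 + a)/(-32 + a)) = -12 + 2*(14 + a)/(-32 + a))
(Q - 1867) + I(58) = (-2155 - 1867) + 2*(206 - 5*58)/(-32 + 58) = -4022 + 2*(206 - 290)/26 = -4022 + 2*(1/26)*(-84) = -4022 - 84/13 = -52370/13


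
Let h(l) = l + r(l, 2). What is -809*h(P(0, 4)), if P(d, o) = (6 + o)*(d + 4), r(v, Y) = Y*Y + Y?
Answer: -37214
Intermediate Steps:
r(v, Y) = Y + Y² (r(v, Y) = Y² + Y = Y + Y²)
P(d, o) = (4 + d)*(6 + o) (P(d, o) = (6 + o)*(4 + d) = (4 + d)*(6 + o))
h(l) = 6 + l (h(l) = l + 2*(1 + 2) = l + 2*3 = l + 6 = 6 + l)
-809*h(P(0, 4)) = -809*(6 + (24 + 4*4 + 6*0 + 0*4)) = -809*(6 + (24 + 16 + 0 + 0)) = -809*(6 + 40) = -809*46 = -37214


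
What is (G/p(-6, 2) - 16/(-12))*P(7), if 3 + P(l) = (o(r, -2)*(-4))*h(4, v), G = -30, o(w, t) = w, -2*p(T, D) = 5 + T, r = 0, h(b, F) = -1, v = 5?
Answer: 176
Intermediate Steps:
p(T, D) = -5/2 - T/2 (p(T, D) = -(5 + T)/2 = -5/2 - T/2)
P(l) = -3 (P(l) = -3 + (0*(-4))*(-1) = -3 + 0*(-1) = -3 + 0 = -3)
(G/p(-6, 2) - 16/(-12))*P(7) = (-30/(-5/2 - 1/2*(-6)) - 16/(-12))*(-3) = (-30/(-5/2 + 3) - 16*(-1/12))*(-3) = (-30/1/2 + 4/3)*(-3) = (-30*2 + 4/3)*(-3) = (-60 + 4/3)*(-3) = -176/3*(-3) = 176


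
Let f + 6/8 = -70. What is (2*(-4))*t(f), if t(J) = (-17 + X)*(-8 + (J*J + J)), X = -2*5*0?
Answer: 1340093/2 ≈ 6.7005e+5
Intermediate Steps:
f = -283/4 (f = -3/4 - 70 = -283/4 ≈ -70.750)
X = 0 (X = -10*0 = 0)
t(J) = 136 - 17*J - 17*J**2 (t(J) = (-17 + 0)*(-8 + (J*J + J)) = -17*(-8 + (J**2 + J)) = -17*(-8 + (J + J**2)) = -17*(-8 + J + J**2) = 136 - 17*J - 17*J**2)
(2*(-4))*t(f) = (2*(-4))*(136 - 17*(-283/4) - 17*(-283/4)**2) = -8*(136 + 4811/4 - 17*80089/16) = -8*(136 + 4811/4 - 1361513/16) = -8*(-1340093/16) = 1340093/2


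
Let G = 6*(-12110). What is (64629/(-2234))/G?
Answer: 21543/54107480 ≈ 0.00039815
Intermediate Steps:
G = -72660
(64629/(-2234))/G = (64629/(-2234))/(-72660) = (64629*(-1/2234))*(-1/72660) = -64629/2234*(-1/72660) = 21543/54107480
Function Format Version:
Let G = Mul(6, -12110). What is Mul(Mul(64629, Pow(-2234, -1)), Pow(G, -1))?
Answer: Rational(21543, 54107480) ≈ 0.00039815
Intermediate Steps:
G = -72660
Mul(Mul(64629, Pow(-2234, -1)), Pow(G, -1)) = Mul(Mul(64629, Pow(-2234, -1)), Pow(-72660, -1)) = Mul(Mul(64629, Rational(-1, 2234)), Rational(-1, 72660)) = Mul(Rational(-64629, 2234), Rational(-1, 72660)) = Rational(21543, 54107480)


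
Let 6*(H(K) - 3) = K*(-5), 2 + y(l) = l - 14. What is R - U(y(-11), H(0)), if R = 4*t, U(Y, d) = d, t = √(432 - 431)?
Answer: 1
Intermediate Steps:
y(l) = -16 + l (y(l) = -2 + (l - 14) = -2 + (-14 + l) = -16 + l)
t = 1 (t = √1 = 1)
H(K) = 3 - 5*K/6 (H(K) = 3 + (K*(-5))/6 = 3 + (-5*K)/6 = 3 - 5*K/6)
R = 4 (R = 4*1 = 4)
R - U(y(-11), H(0)) = 4 - (3 - ⅚*0) = 4 - (3 + 0) = 4 - 1*3 = 4 - 3 = 1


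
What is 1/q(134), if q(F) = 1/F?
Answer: 134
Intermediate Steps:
1/q(134) = 1/(1/134) = 134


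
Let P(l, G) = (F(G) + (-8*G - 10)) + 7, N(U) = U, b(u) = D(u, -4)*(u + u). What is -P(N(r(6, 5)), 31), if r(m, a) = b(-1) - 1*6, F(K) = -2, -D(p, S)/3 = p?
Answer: 253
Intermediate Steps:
D(p, S) = -3*p
b(u) = -6*u² (b(u) = (-3*u)*(u + u) = (-3*u)*(2*u) = -6*u²)
r(m, a) = -12 (r(m, a) = -6*(-1)² - 1*6 = -6*1 - 6 = -6 - 6 = -12)
P(l, G) = -5 - 8*G (P(l, G) = (-2 + (-8*G - 10)) + 7 = (-2 + (-10 - 8*G)) + 7 = (-12 - 8*G) + 7 = -5 - 8*G)
-P(N(r(6, 5)), 31) = -(-5 - 8*31) = -(-5 - 248) = -1*(-253) = 253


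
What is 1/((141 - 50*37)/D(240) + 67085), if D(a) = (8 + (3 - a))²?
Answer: 52441/3518002776 ≈ 1.4906e-5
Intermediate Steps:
D(a) = (11 - a)²
1/((141 - 50*37)/D(240) + 67085) = 1/((141 - 50*37)/((-11 + 240)²) + 67085) = 1/((141 - 1850)/(229²) + 67085) = 1/(-1709/52441 + 67085) = 1/(3518002776/52441) = 52441/3518002776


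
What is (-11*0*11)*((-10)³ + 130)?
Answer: 0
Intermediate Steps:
(-11*0*11)*((-10)³ + 130) = (0*11)*(-1000 + 130) = 0*(-870) = 0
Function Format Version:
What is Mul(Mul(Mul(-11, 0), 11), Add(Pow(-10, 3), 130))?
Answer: 0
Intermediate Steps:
Mul(Mul(Mul(-11, 0), 11), Add(Pow(-10, 3), 130)) = Mul(Mul(0, 11), Add(-1000, 130)) = Mul(0, -870) = 0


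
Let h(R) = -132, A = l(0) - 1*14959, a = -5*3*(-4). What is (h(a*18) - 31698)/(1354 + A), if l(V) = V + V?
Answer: 2122/907 ≈ 2.3396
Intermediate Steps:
l(V) = 2*V
a = 60 (a = -15*(-4) = 60)
A = -14959 (A = 2*0 - 1*14959 = 0 - 14959 = -14959)
(h(a*18) - 31698)/(1354 + A) = (-132 - 31698)/(1354 - 14959) = -31830/(-13605) = -31830*(-1/13605) = 2122/907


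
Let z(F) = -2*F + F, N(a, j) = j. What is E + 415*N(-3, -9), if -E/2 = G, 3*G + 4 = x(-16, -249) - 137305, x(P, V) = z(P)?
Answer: 263381/3 ≈ 87794.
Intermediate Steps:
z(F) = -F
x(P, V) = -P
G = -137293/3 (G = -4/3 + (-1*(-16) - 137305)/3 = -4/3 + (16 - 137305)/3 = -4/3 + (1/3)*(-137289) = -4/3 - 45763 = -137293/3 ≈ -45764.)
E = 274586/3 (E = -2*(-137293/3) = 274586/3 ≈ 91529.)
E + 415*N(-3, -9) = 274586/3 + 415*(-9) = 274586/3 - 3735 = 263381/3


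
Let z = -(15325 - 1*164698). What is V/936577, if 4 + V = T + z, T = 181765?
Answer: 331134/936577 ≈ 0.35356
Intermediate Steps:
z = 149373 (z = -(15325 - 164698) = -1*(-149373) = 149373)
V = 331134 (V = -4 + (181765 + 149373) = -4 + 331138 = 331134)
V/936577 = 331134/936577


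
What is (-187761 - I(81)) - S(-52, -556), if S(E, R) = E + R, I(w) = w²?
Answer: -193714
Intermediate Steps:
(-187761 - I(81)) - S(-52, -556) = (-187761 - 1*81²) - (-52 - 556) = (-187761 - 1*6561) - 1*(-608) = (-187761 - 6561) + 608 = -194322 + 608 = -193714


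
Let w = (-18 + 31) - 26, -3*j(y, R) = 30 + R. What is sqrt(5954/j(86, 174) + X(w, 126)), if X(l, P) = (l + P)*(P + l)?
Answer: sqrt(14659746)/34 ≈ 112.61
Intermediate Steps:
j(y, R) = -10 - R/3 (j(y, R) = -(30 + R)/3 = -10 - R/3)
w = -13 (w = 13 - 26 = -13)
X(l, P) = (P + l)**2 (X(l, P) = (P + l)*(P + l) = (P + l)**2)
sqrt(5954/j(86, 174) + X(w, 126)) = sqrt(5954/(-10 - 1/3*174) + (126 - 13)**2) = sqrt(5954/(-10 - 58) + 113**2) = sqrt(5954/(-68) + 12769) = sqrt(5954*(-1/68) + 12769) = sqrt(-2977/34 + 12769) = sqrt(431169/34) = sqrt(14659746)/34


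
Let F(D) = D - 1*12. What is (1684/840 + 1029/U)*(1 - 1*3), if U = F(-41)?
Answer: 193777/5565 ≈ 34.821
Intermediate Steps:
F(D) = -12 + D (F(D) = D - 12 = -12 + D)
U = -53 (U = -12 - 41 = -53)
(1684/840 + 1029/U)*(1 - 1*3) = (1684/840 + 1029/(-53))*(1 - 1*3) = (1684*(1/840) + 1029*(-1/53))*(1 - 3) = (421/210 - 1029/53)*(-2) = -193777/11130*(-2) = 193777/5565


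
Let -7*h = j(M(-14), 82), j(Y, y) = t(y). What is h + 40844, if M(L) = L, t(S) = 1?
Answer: 285907/7 ≈ 40844.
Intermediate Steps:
j(Y, y) = 1
h = -⅐ (h = -⅐*1 = -⅐ ≈ -0.14286)
h + 40844 = -⅐ + 40844 = 285907/7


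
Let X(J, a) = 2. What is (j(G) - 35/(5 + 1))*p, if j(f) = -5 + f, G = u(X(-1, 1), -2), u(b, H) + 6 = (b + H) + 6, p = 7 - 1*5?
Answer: -65/3 ≈ -21.667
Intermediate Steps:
p = 2 (p = 7 - 5 = 2)
u(b, H) = H + b (u(b, H) = -6 + ((b + H) + 6) = -6 + ((H + b) + 6) = -6 + (6 + H + b) = H + b)
G = 0 (G = -2 + 2 = 0)
(j(G) - 35/(5 + 1))*p = ((-5 + 0) - 35/(5 + 1))*2 = (-5 - 35/6)*2 = -65/6*2 = -65/3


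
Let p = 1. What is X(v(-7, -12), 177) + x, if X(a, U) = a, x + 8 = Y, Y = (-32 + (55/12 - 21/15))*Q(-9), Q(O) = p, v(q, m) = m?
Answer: -2929/60 ≈ -48.817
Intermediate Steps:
Q(O) = 1
Y = -1729/60 (Y = (-32 + (55/12 - 21/15))*1 = (-32 + (55*(1/12) - 21*1/15))*1 = (-32 + (55/12 - 7/5))*1 = (-32 + 191/60)*1 = -1729/60*1 = -1729/60 ≈ -28.817)
x = -2209/60 (x = -8 - 1729/60 = -2209/60 ≈ -36.817)
X(v(-7, -12), 177) + x = -12 - 2209/60 = -2929/60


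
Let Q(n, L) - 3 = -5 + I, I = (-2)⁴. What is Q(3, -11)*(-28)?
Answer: -392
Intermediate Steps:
I = 16
Q(n, L) = 14 (Q(n, L) = 3 + (-5 + 16) = 3 + 11 = 14)
Q(3, -11)*(-28) = 14*(-28) = -392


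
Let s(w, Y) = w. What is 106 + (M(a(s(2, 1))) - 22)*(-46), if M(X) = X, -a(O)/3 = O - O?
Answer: 1118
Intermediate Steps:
a(O) = 0 (a(O) = -3*(O - O) = -3*0 = 0)
106 + (M(a(s(2, 1))) - 22)*(-46) = 106 + (0 - 22)*(-46) = 106 - 22*(-46) = 106 + 1012 = 1118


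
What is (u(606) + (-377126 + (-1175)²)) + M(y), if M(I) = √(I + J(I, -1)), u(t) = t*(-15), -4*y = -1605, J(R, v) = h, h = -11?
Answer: 994409 + √1561/2 ≈ 9.9443e+5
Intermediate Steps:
J(R, v) = -11
y = 1605/4 (y = -¼*(-1605) = 1605/4 ≈ 401.25)
u(t) = -15*t
M(I) = √(-11 + I) (M(I) = √(I - 11) = √(-11 + I))
(u(606) + (-377126 + (-1175)²)) + M(y) = (-15*606 + (-377126 + (-1175)²)) + √(-11 + 1605/4) = (-9090 + (-377126 + 1380625)) + √(1561/4) = (-9090 + 1003499) + √1561/2 = 994409 + √1561/2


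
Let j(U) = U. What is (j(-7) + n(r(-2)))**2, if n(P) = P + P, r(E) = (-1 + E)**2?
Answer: 121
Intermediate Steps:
n(P) = 2*P
(j(-7) + n(r(-2)))**2 = (-7 + 2*(-1 - 2)**2)**2 = (-7 + 2*(-3)**2)**2 = (-7 + 2*9)**2 = (-7 + 18)**2 = 11**2 = 121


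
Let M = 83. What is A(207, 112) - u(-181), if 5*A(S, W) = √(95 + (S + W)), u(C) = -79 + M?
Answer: -4 + 3*√46/5 ≈ 0.069398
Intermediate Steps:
u(C) = 4 (u(C) = -79 + 83 = 4)
A(S, W) = √(95 + S + W)/5 (A(S, W) = √(95 + (S + W))/5 = √(95 + S + W)/5)
A(207, 112) - u(-181) = √(95 + 207 + 112)/5 - 1*4 = √414/5 - 4 = (3*√46)/5 - 4 = 3*√46/5 - 4 = -4 + 3*√46/5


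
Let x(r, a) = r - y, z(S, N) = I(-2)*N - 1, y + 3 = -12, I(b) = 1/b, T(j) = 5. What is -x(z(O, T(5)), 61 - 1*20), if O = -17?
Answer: -23/2 ≈ -11.500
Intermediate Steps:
y = -15 (y = -3 - 12 = -15)
z(S, N) = -1 - N/2 (z(S, N) = N/(-2) - 1 = -N/2 - 1 = -1 - N/2)
x(r, a) = 15 + r (x(r, a) = r - 1*(-15) = r + 15 = 15 + r)
-x(z(O, T(5)), 61 - 1*20) = -(15 + (-1 - 1/2*5)) = -(15 + (-1 - 5/2)) = -(15 - 7/2) = -1*23/2 = -23/2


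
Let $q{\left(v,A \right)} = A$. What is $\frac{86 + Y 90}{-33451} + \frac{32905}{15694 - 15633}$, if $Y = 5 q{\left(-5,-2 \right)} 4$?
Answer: $\frac{1100919509}{2040511} \approx 539.53$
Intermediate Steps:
$Y = -40$ ($Y = 5 \left(-2\right) 4 = \left(-10\right) 4 = -40$)
$\frac{86 + Y 90}{-33451} + \frac{32905}{15694 - 15633} = \frac{86 - 3600}{-33451} + \frac{32905}{15694 - 15633} = \left(86 - 3600\right) \left(- \frac{1}{33451}\right) + \frac{32905}{61} = \left(-3514\right) \left(- \frac{1}{33451}\right) + 32905 \cdot \frac{1}{61} = \frac{3514}{33451} + \frac{32905}{61} = \frac{1100919509}{2040511}$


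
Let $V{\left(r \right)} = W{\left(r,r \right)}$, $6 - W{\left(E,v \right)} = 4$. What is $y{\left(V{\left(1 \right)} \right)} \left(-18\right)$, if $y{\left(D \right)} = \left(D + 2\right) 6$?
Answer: $-432$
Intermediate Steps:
$W{\left(E,v \right)} = 2$ ($W{\left(E,v \right)} = 6 - 4 = 2$)
$V{\left(r \right)} = 2$
$y{\left(D \right)} = 12 + 6 D$ ($y{\left(D \right)} = \left(2 + D\right) 6 = 12 + 6 D$)
$y{\left(V{\left(1 \right)} \right)} \left(-18\right) = \left(12 + 6 \cdot 2\right) \left(-18\right) = \left(12 + 12\right) \left(-18\right) = 24 \left(-18\right) = -432$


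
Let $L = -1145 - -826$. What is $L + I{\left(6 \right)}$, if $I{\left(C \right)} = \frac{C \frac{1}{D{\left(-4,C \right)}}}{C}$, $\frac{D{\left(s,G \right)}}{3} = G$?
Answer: $- \frac{5741}{18} \approx -318.94$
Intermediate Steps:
$L = -319$ ($L = -1145 + 826 = -319$)
$D{\left(s,G \right)} = 3 G$
$I{\left(C \right)} = \frac{1}{3 C}$ ($I{\left(C \right)} = \frac{C \frac{1}{3 C}}{C} = \frac{1}{3 C}$)
$L + I{\left(6 \right)} = -319 + \frac{1}{3 \cdot 6} = -319 + \frac{1}{3} \cdot \frac{1}{6} = -319 + \frac{1}{18} = - \frac{5741}{18}$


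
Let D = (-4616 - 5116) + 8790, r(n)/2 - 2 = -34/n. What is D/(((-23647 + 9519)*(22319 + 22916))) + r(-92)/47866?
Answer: 17674198369/175893690878360 ≈ 0.00010048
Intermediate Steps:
r(n) = 4 - 68/n (r(n) = 4 + 2*(-34/n) = 4 - 68/n)
D = -942 (D = -9732 + 8790 = -942)
D/(((-23647 + 9519)*(22319 + 22916))) + r(-92)/47866 = -942*1/((-23647 + 9519)*(22319 + 22916)) + (4 - 68/(-92))/47866 = -942/((-14128*45235)) + (4 - 68*(-1/92))*(1/47866) = -942/(-639080080) + (4 + 17/23)*(1/47866) = -942*(-1/639080080) + (109/23)*(1/47866) = 471/319540040 + 109/1100918 = 17674198369/175893690878360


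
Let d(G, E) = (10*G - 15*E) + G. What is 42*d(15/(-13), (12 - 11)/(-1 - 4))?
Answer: -5292/13 ≈ -407.08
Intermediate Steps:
d(G, E) = -15*E + 11*G (d(G, E) = (-15*E + 10*G) + G = -15*E + 11*G)
42*d(15/(-13), (12 - 11)/(-1 - 4)) = 42*(-15*(12 - 11)/(-1 - 4) + 11*(15/(-13))) = 42*(-15/(-5) + 11*(15*(-1/13))) = 42*(-15*(-1)/5 + 11*(-15/13)) = 42*(-15*(-1/5) - 165/13) = 42*(3 - 165/13) = 42*(-126/13) = -5292/13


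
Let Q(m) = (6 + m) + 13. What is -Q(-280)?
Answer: 261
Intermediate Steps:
Q(m) = 19 + m
-Q(-280) = -(19 - 280) = -1*(-261) = 261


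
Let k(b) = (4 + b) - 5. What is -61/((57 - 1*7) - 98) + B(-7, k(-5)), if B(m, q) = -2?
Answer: -35/48 ≈ -0.72917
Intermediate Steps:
k(b) = -1 + b
-61/((57 - 1*7) - 98) + B(-7, k(-5)) = -61/((57 - 1*7) - 98) - 2 = -61/((57 - 7) - 98) - 2 = -61/(50 - 98) - 2 = -61/(-48) - 2 = -61*(-1/48) - 2 = 61/48 - 2 = -35/48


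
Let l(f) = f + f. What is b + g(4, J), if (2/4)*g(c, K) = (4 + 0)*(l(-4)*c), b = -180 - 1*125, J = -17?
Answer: -561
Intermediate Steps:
l(f) = 2*f
b = -305 (b = -180 - 125 = -305)
g(c, K) = -64*c (g(c, K) = 2*((4 + 0)*((2*(-4))*c)) = 2*(4*(-8*c)) = 2*(-32*c) = -64*c)
b + g(4, J) = -305 - 64*4 = -305 - 256 = -561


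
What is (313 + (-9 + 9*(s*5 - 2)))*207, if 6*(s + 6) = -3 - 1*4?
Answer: -15111/2 ≈ -7555.5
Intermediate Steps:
s = -43/6 (s = -6 + (-3 - 1*4)/6 = -6 + (-3 - 4)/6 = -6 + (⅙)*(-7) = -6 - 7/6 = -43/6 ≈ -7.1667)
(313 + (-9 + 9*(s*5 - 2)))*207 = (313 + (-9 + 9*(-43/6*5 - 2)))*207 = (313 + (-9 + 9*(-215/6 - 2)))*207 = (313 + (-9 + 9*(-227/6)))*207 = (313 + (-9 - 681/2))*207 = (313 - 699/2)*207 = -73/2*207 = -15111/2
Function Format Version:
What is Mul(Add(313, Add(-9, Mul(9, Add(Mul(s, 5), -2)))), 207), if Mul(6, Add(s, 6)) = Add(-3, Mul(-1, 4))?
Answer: Rational(-15111, 2) ≈ -7555.5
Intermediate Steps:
s = Rational(-43, 6) (s = Add(-6, Mul(Rational(1, 6), Add(-3, Mul(-1, 4)))) = Add(-6, Mul(Rational(1, 6), Add(-3, -4))) = Add(-6, Mul(Rational(1, 6), -7)) = Add(-6, Rational(-7, 6)) = Rational(-43, 6) ≈ -7.1667)
Mul(Add(313, Add(-9, Mul(9, Add(Mul(s, 5), -2)))), 207) = Mul(Add(313, Add(-9, Mul(9, Add(Mul(Rational(-43, 6), 5), -2)))), 207) = Mul(Add(313, Add(-9, Mul(9, Add(Rational(-215, 6), -2)))), 207) = Mul(Add(313, Add(-9, Mul(9, Rational(-227, 6)))), 207) = Mul(Add(313, Add(-9, Rational(-681, 2))), 207) = Mul(Add(313, Rational(-699, 2)), 207) = Mul(Rational(-73, 2), 207) = Rational(-15111, 2)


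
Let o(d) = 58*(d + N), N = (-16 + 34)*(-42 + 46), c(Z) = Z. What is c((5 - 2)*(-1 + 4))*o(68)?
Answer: 73080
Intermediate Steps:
N = 72 (N = 18*4 = 72)
o(d) = 4176 + 58*d (o(d) = 58*(d + 72) = 58*(72 + d) = 4176 + 58*d)
c((5 - 2)*(-1 + 4))*o(68) = ((5 - 2)*(-1 + 4))*(4176 + 58*68) = (3*3)*(4176 + 3944) = 9*8120 = 73080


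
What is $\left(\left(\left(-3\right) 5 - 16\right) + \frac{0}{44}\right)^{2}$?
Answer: $961$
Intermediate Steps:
$\left(\left(\left(-3\right) 5 - 16\right) + \frac{0}{44}\right)^{2} = \left(\left(-15 - 16\right) + 0 \cdot \frac{1}{44}\right)^{2} = \left(-31 + 0\right)^{2} = \left(-31\right)^{2} = 961$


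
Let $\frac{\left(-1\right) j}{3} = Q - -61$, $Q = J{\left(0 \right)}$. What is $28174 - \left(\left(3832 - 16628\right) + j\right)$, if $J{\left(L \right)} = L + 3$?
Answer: $41162$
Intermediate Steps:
$J{\left(L \right)} = 3 + L$
$Q = 3$ ($Q = 3 + 0 = 3$)
$j = -192$ ($j = - 3 \left(3 - -61\right) = - 3 \left(3 + 61\right) = \left(-3\right) 64 = -192$)
$28174 - \left(\left(3832 - 16628\right) + j\right) = 28174 - \left(\left(3832 - 16628\right) - 192\right) = 28174 - \left(-12796 - 192\right) = 28174 - -12988 = 28174 + 12988 = 41162$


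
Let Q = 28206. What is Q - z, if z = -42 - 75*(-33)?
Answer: 25773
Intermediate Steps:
z = 2433 (z = -42 + 2475 = 2433)
Q - z = 28206 - 1*2433 = 28206 - 2433 = 25773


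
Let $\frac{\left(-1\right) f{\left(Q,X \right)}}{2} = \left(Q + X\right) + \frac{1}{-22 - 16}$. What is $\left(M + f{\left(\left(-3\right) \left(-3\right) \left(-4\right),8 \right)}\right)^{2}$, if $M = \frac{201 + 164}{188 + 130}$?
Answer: $\frac{119442816025}{36505764} \approx 3271.9$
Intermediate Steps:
$M = \frac{365}{318} \approx 1.1478$
$f{\left(Q,X \right)} = \frac{1}{19} - 2 Q - 2 X$ ($f{\left(Q,X \right)} = - 2 \left(\left(Q + X\right) + \frac{1}{-22 - 16}\right) = - 2 \left(\left(Q + X\right) + \frac{1}{-38}\right) = - 2 \left(\left(Q + X\right) - \frac{1}{38}\right) = - 2 \left(- \frac{1}{38} + Q + X\right) = \frac{1}{19} - 2 Q - 2 X$)
$\left(M + f{\left(\left(-3\right) \left(-3\right) \left(-4\right),8 \right)}\right)^{2} = \left(\frac{365}{318} - \left(\frac{303}{19} + 2 \left(\left(-3\right) \left(-3\right)\right) \left(-4\right)\right)\right)^{2} = \left(\frac{365}{318} - \left(\frac{303}{19} + 2 \cdot 9 \left(-4\right)\right)\right)^{2} = \left(\frac{365}{318} - - \frac{1065}{19}\right)^{2} = \left(\frac{365}{318} + \left(\frac{1}{19} + 72 - 16\right)\right)^{2} = \left(\frac{365}{318} + \frac{1065}{19}\right)^{2} = \left(\frac{345605}{6042}\right)^{2} = \frac{119442816025}{36505764}$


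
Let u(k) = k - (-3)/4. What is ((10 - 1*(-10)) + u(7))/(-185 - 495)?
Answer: -111/2720 ≈ -0.040809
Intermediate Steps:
u(k) = ¾ + k (u(k) = k - (-3)/4 = k - 3*(-¼) = k + ¾ = ¾ + k)
((10 - 1*(-10)) + u(7))/(-185 - 495) = ((10 - 1*(-10)) + (¾ + 7))/(-185 - 495) = ((10 + 10) + 31/4)/(-680) = (20 + 31/4)*(-1/680) = (111/4)*(-1/680) = -111/2720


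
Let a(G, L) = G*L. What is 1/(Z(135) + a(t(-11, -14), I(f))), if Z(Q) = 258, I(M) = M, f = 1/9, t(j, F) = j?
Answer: 9/2311 ≈ 0.0038944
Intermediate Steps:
f = ⅑ ≈ 0.11111
1/(Z(135) + a(t(-11, -14), I(f))) = 1/(258 - 11*⅑) = 1/(258 - 11/9) = 1/(2311/9) = 9/2311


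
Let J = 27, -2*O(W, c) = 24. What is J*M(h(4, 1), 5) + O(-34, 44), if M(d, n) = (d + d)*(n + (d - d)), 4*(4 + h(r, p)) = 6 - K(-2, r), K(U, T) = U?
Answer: -552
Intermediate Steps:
h(r, p) = -2 (h(r, p) = -4 + (6 - 1*(-2))/4 = -4 + (6 + 2)/4 = -4 + (¼)*8 = -4 + 2 = -2)
M(d, n) = 2*d*n (M(d, n) = (2*d)*(n + 0) = (2*d)*n = 2*d*n)
O(W, c) = -12 (O(W, c) = -½*24 = -12)
J*M(h(4, 1), 5) + O(-34, 44) = 27*(2*(-2)*5) - 12 = 27*(-20) - 12 = -540 - 12 = -552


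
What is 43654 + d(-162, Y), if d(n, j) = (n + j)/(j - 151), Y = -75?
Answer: 9866041/226 ≈ 43655.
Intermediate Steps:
d(n, j) = (j + n)/(-151 + j)
43654 + d(-162, Y) = 43654 + (-75 - 162)/(-151 - 75) = 43654 - 237/(-226) = 43654 - 1/226*(-237) = 43654 + 237/226 = 9866041/226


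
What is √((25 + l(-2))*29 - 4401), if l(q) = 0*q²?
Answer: 2*I*√919 ≈ 60.63*I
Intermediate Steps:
l(q) = 0
√((25 + l(-2))*29 - 4401) = √((25 + 0)*29 - 4401) = √(25*29 - 4401) = √(725 - 4401) = √(-3676) = 2*I*√919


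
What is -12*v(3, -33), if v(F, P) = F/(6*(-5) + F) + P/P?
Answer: -32/3 ≈ -10.667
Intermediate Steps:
v(F, P) = 1 + F/(-30 + F) (v(F, P) = F/(-30 + F) + 1 = 1 + F/(-30 + F))
-12*v(3, -33) = -24*(-15 + 3)/(-30 + 3) = -24*(-12)/(-27) = -24*(-1)*(-12)/27 = -12*8/9 = -32/3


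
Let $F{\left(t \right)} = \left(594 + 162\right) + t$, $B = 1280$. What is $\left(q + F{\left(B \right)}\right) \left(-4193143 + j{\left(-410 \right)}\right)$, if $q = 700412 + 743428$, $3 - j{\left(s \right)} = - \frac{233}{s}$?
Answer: $- \frac{1242866069025754}{205} \approx -6.0628 \cdot 10^{12}$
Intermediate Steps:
$j{\left(s \right)} = 3 + \frac{233}{s}$ ($j{\left(s \right)} = 3 - - \frac{233}{s} = 3 + \frac{233}{s}$)
$q = 1443840$
$F{\left(t \right)} = 756 + t$
$\left(q + F{\left(B \right)}\right) \left(-4193143 + j{\left(-410 \right)}\right) = \left(1443840 + \left(756 + 1280\right)\right) \left(-4193143 + \left(3 + \frac{233}{-410}\right)\right) = \left(1443840 + 2036\right) \left(-4193143 + \left(3 + 233 \left(- \frac{1}{410}\right)\right)\right) = 1445876 \left(-4193143 + \left(3 - \frac{233}{410}\right)\right) = 1445876 \left(-4193143 + \frac{997}{410}\right) = 1445876 \left(- \frac{1719187633}{410}\right) = - \frac{1242866069025754}{205}$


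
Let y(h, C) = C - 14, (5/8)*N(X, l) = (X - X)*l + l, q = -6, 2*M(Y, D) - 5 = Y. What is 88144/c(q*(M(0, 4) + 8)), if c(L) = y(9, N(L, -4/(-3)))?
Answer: -661080/89 ≈ -7427.9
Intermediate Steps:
M(Y, D) = 5/2 + Y/2
N(X, l) = 8*l/5 (N(X, l) = 8*((X - X)*l + l)/5 = 8*(0*l + l)/5 = 8*(0 + l)/5 = 8*l/5)
y(h, C) = -14 + C
c(L) = -178/15 (c(L) = -14 + 8*(-4/(-3))/5 = -14 + 8*(-4*(-1/3))/5 = -14 + (8/5)*(4/3) = -14 + 32/15 = -178/15)
88144/c(q*(M(0, 4) + 8)) = 88144/(-178/15) = 88144*(-15/178) = -661080/89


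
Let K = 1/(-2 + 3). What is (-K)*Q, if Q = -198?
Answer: 198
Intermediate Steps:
K = 1 (K = 1/1 = 1)
(-K)*Q = -1*1*(-198) = -1*(-198) = 198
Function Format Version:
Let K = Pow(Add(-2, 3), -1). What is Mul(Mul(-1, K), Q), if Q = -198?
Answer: 198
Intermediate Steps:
K = 1 (K = Pow(1, -1) = 1)
Mul(Mul(-1, K), Q) = Mul(Mul(-1, 1), -198) = Mul(-1, -198) = 198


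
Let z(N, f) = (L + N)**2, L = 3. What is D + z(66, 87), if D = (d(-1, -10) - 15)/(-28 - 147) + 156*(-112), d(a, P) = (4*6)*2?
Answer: -2224458/175 ≈ -12711.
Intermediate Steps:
d(a, P) = 48 (d(a, P) = 24*2 = 48)
z(N, f) = (3 + N)**2
D = -3057633/175 (D = (48 - 15)/(-28 - 147) + 156*(-112) = 33/(-175) - 17472 = 33*(-1/175) - 17472 = -33/175 - 17472 = -3057633/175 ≈ -17472.)
D + z(66, 87) = -3057633/175 + (3 + 66)**2 = -3057633/175 + 69**2 = -3057633/175 + 4761 = -2224458/175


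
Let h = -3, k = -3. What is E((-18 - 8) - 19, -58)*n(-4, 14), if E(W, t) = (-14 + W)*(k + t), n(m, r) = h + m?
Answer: -25193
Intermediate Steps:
n(m, r) = -3 + m
E(W, t) = (-14 + W)*(-3 + t)
E((-18 - 8) - 19, -58)*n(-4, 14) = (42 - 14*(-58) - 3*((-18 - 8) - 19) + ((-18 - 8) - 19)*(-58))*(-3 - 4) = (42 + 812 - 3*(-26 - 19) + (-26 - 19)*(-58))*(-7) = (42 + 812 - 3*(-45) - 45*(-58))*(-7) = (42 + 812 + 135 + 2610)*(-7) = 3599*(-7) = -25193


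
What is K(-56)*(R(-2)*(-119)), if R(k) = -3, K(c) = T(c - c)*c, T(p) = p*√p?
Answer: 0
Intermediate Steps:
T(p) = p^(3/2)
K(c) = 0 (K(c) = (c - c)^(3/2)*c = 0^(3/2)*c = 0*c = 0)
K(-56)*(R(-2)*(-119)) = 0*(-3*(-119)) = 0*357 = 0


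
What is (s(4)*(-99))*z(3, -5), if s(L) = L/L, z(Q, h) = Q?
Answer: -297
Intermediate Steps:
s(L) = 1
(s(4)*(-99))*z(3, -5) = (1*(-99))*3 = -99*3 = -297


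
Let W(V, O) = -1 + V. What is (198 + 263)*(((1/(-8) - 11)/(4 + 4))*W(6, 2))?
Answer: -205145/64 ≈ -3205.4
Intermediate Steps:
(198 + 263)*(((1/(-8) - 11)/(4 + 4))*W(6, 2)) = (198 + 263)*(((1/(-8) - 11)/(4 + 4))*(-1 + 6)) = 461*(((-1/8 - 11)/8)*5) = 461*(-89/8*1/8*5) = 461*(-89/64*5) = 461*(-445/64) = -205145/64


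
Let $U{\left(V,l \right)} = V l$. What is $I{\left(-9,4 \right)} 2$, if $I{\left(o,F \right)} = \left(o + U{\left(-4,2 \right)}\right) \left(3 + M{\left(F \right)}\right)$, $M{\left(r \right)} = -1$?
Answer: $-68$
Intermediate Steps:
$I{\left(o,F \right)} = -16 + 2 o$ ($I{\left(o,F \right)} = \left(o - 8\right) \left(3 - 1\right) = \left(o - 8\right) 2 = \left(-8 + o\right) 2 = -16 + 2 o$)
$I{\left(-9,4 \right)} 2 = \left(-16 + 2 \left(-9\right)\right) 2 = \left(-16 - 18\right) 2 = \left(-34\right) 2 = -68$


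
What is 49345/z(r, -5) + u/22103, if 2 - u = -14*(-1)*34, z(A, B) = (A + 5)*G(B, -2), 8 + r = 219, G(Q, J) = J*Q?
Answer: 217929739/9548496 ≈ 22.823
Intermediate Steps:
r = 211 (r = -8 + 219 = 211)
z(A, B) = -2*B*(5 + A) (z(A, B) = (A + 5)*(-2*B) = (5 + A)*(-2*B) = -2*B*(5 + A))
u = -474 (u = 2 - (-14*(-1))*34 = 2 - 14*34 = 2 - 1*476 = 2 - 476 = -474)
49345/z(r, -5) + u/22103 = 49345/((-2*(-5)*(5 + 211))) - 474/22103 = 49345/((-2*(-5)*216)) - 474*1/22103 = 49345/2160 - 474/22103 = 49345*(1/2160) - 474/22103 = 9869/432 - 474/22103 = 217929739/9548496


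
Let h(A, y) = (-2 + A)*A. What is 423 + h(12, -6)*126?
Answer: 15543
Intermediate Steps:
h(A, y) = A*(-2 + A)
423 + h(12, -6)*126 = 423 + (12*(-2 + 12))*126 = 423 + (12*10)*126 = 423 + 120*126 = 423 + 15120 = 15543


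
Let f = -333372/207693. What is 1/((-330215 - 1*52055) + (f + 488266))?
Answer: 69231/7338097952 ≈ 9.4345e-6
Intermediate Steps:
f = -111124/69231 (f = -333372*1/207693 = -111124/69231 ≈ -1.6051)
1/((-330215 - 1*52055) + (f + 488266)) = 1/((-330215 - 1*52055) + (-111124/69231 + 488266)) = 1/((-330215 - 52055) + 33803032322/69231) = 1/(-382270 + 33803032322/69231) = 1/(7338097952/69231) = 69231/7338097952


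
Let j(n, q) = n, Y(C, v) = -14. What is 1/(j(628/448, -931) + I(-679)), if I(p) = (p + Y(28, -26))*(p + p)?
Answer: 112/105402685 ≈ 1.0626e-6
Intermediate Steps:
I(p) = 2*p*(-14 + p) (I(p) = (p - 14)*(p + p) = (-14 + p)*(2*p) = 2*p*(-14 + p))
1/(j(628/448, -931) + I(-679)) = 1/(628/448 + 2*(-679)*(-14 - 679)) = 1/(628*(1/448) + 2*(-679)*(-693)) = 1/(157/112 + 941094) = 1/(105402685/112) = 112/105402685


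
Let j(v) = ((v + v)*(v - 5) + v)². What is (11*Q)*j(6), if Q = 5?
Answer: 17820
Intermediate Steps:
j(v) = (v + 2*v*(-5 + v))² (j(v) = ((2*v)*(-5 + v) + v)² = (2*v*(-5 + v) + v)² = (v + 2*v*(-5 + v))²)
(11*Q)*j(6) = (11*5)*(6²*(-9 + 2*6)²) = 55*(36*(-9 + 12)²) = 55*(36*3²) = 55*(36*9) = 55*324 = 17820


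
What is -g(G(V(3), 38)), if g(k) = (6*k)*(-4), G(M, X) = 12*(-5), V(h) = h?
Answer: -1440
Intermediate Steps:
G(M, X) = -60
g(k) = -24*k
-g(G(V(3), 38)) = -(-24)*(-60) = -1*1440 = -1440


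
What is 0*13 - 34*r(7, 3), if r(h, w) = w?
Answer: -102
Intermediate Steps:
0*13 - 34*r(7, 3) = 0*13 - 34*3 = 0 - 102 = -102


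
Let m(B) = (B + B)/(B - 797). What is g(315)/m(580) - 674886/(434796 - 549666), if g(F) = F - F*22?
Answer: 5522452787/4441640 ≈ 1243.3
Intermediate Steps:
g(F) = -21*F (g(F) = F - 22*F = -21*F)
m(B) = 2*B/(-797 + B) (m(B) = (2*B)/(-797 + B) = 2*B/(-797 + B))
g(315)/m(580) - 674886/(434796 - 549666) = (-21*315)/((2*580/(-797 + 580))) - 674886/(434796 - 549666) = -6615/(2*580/(-217)) - 674886/(-114870) = -6615/(2*580*(-1/217)) - 674886*(-1/114870) = -6615/(-1160/217) + 112481/19145 = -6615*(-217/1160) + 112481/19145 = 287091/232 + 112481/19145 = 5522452787/4441640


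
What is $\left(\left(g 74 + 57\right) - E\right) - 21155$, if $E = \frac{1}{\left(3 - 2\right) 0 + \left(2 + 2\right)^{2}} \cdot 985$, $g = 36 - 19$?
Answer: $- \frac{318425}{16} \approx -19902.0$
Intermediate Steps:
$g = 17$
$E = \frac{985}{16}$ ($E = \frac{1}{1 \cdot 0 + 4^{2}} \cdot 985 = \frac{1}{0 + 16} \cdot 985 = \frac{1}{16} \cdot 985 = \frac{985}{16} \approx 61.563$)
$\left(\left(g 74 + 57\right) - E\right) - 21155 = \left(\left(17 \cdot 74 + 57\right) - \frac{985}{16}\right) - 21155 = \left(\left(1258 + 57\right) - \frac{985}{16}\right) - 21155 = \left(1315 - \frac{985}{16}\right) - 21155 = \frac{20055}{16} - 21155 = - \frac{318425}{16}$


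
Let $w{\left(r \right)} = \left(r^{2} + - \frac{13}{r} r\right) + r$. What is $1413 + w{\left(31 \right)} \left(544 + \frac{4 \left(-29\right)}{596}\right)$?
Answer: $\frac{79535970}{149} \approx 5.338 \cdot 10^{5}$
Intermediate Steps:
$w{\left(r \right)} = -13 + r + r^{2}$ ($w{\left(r \right)} = \left(r^{2} - 13\right) + r = \left(-13 + r^{2}\right) + r = -13 + r + r^{2}$)
$1413 + w{\left(31 \right)} \left(544 + \frac{4 \left(-29\right)}{596}\right) = 1413 + \left(-13 + 31 + 31^{2}\right) \left(544 + \frac{4 \left(-29\right)}{596}\right) = 1413 + \left(-13 + 31 + 961\right) \left(544 - \frac{29}{149}\right) = 1413 + 979 \left(544 - \frac{29}{149}\right) = 1413 + 979 \cdot \frac{81027}{149} = 1413 + \frac{79325433}{149} = \frac{79535970}{149}$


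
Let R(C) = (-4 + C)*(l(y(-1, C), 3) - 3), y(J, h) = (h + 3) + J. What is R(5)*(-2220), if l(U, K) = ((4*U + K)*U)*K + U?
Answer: -1454100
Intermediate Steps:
y(J, h) = 3 + J + h (y(J, h) = (3 + h) + J = 3 + J + h)
l(U, K) = U + K*U*(K + 4*U) (l(U, K) = ((K + 4*U)*U)*K + U = (U*(K + 4*U))*K + U = K*U*(K + 4*U) + U = U + K*U*(K + 4*U))
R(C) = (-4 + C)*(-3 + (2 + C)*(34 + 12*C)) (R(C) = (-4 + C)*((3 - 1 + C)*(1 + 3² + 4*3*(3 - 1 + C)) - 3) = (-4 + C)*((2 + C)*(1 + 9 + 4*3*(2 + C)) - 3) = (-4 + C)*((2 + C)*(1 + 9 + (24 + 12*C)) - 3) = (-4 + C)*((2 + C)*(34 + 12*C) - 3) = (-4 + C)*(-3 + (2 + C)*(34 + 12*C)))
R(5)*(-2220) = (-260 - 167*5 + 10*5² + 12*5³)*(-2220) = (-260 - 835 + 10*25 + 12*125)*(-2220) = (-260 - 835 + 250 + 1500)*(-2220) = 655*(-2220) = -1454100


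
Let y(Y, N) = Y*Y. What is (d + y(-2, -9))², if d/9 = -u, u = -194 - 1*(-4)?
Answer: 2937796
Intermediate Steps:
u = -190 (u = -194 + 4 = -190)
y(Y, N) = Y²
d = 1710 (d = 9*(-1*(-190)) = 9*190 = 1710)
(d + y(-2, -9))² = (1710 + (-2)²)² = (1710 + 4)² = 1714² = 2937796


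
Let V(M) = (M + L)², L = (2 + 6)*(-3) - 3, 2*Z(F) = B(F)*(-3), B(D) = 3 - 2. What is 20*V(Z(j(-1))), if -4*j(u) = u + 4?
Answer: 16245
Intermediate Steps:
B(D) = 1
j(u) = -1 - u/4 (j(u) = -(u + 4)/4 = -(4 + u)/4 = -1 - u/4)
Z(F) = -3/2 (Z(F) = (1*(-3))/2 = (½)*(-3) = -3/2)
L = -27 (L = 8*(-3) - 3 = -24 - 3 = -27)
V(M) = (-27 + M)² (V(M) = (M - 27)² = (-27 + M)²)
20*V(Z(j(-1))) = 20*(-27 - 3/2)² = 20*(-57/2)² = 20*(3249/4) = 16245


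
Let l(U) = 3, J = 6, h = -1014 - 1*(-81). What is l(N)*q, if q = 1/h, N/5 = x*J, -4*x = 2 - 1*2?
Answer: -1/311 ≈ -0.0032154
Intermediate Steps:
x = 0 (x = -(2 - 1*2)/4 = -(2 - 2)/4 = -¼*0 = 0)
h = -933 (h = -1014 + 81 = -933)
N = 0 (N = 5*(0*6) = 5*0 = 0)
q = -1/933 (q = 1/(-933) = -1/933 ≈ -0.0010718)
l(N)*q = 3*(-1/933) = -1/311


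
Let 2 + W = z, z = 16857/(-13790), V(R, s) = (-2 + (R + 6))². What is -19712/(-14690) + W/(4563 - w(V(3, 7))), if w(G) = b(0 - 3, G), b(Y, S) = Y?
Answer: 24810321203/18499158132 ≈ 1.3412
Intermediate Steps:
V(R, s) = (4 + R)² (V(R, s) = (-2 + (6 + R))² = (4 + R)²)
w(G) = -3 (w(G) = 0 - 3 = -3)
z = -16857/13790 (z = 16857*(-1/13790) = -16857/13790 ≈ -1.2224)
W = -44437/13790 (W = -2 - 16857/13790 = -44437/13790 ≈ -3.2224)
-19712/(-14690) + W/(4563 - w(V(3, 7))) = -19712/(-14690) - 44437/(13790*(4563 - 1*(-3))) = -19712*(-1/14690) - 44437/(13790*(4563 + 3)) = 9856/7345 - 44437/13790/4566 = 9856/7345 - 44437/13790*1/4566 = 9856/7345 - 44437/62965140 = 24810321203/18499158132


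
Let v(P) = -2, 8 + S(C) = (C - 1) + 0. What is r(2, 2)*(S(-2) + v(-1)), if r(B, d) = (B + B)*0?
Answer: 0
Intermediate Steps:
S(C) = -9 + C (S(C) = -8 + ((C - 1) + 0) = -8 + ((-1 + C) + 0) = -8 + (-1 + C) = -9 + C)
r(B, d) = 0 (r(B, d) = (2*B)*0 = 0)
r(2, 2)*(S(-2) + v(-1)) = 0*((-9 - 2) - 2) = 0*(-11 - 2) = 0*(-13) = 0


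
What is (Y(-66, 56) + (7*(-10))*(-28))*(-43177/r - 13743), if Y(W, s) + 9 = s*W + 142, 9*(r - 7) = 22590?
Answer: 55518795724/2517 ≈ 2.2058e+7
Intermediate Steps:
r = 2517 (r = 7 + (1/9)*22590 = 7 + 2510 = 2517)
Y(W, s) = 133 + W*s (Y(W, s) = -9 + (s*W + 142) = -9 + (W*s + 142) = -9 + (142 + W*s) = 133 + W*s)
(Y(-66, 56) + (7*(-10))*(-28))*(-43177/r - 13743) = ((133 - 66*56) + (7*(-10))*(-28))*(-43177/2517 - 13743) = ((133 - 3696) - 70*(-28))*(-43177*1/2517 - 13743) = (-3563 + 1960)*(-43177/2517 - 13743) = -1603*(-34634308/2517) = 55518795724/2517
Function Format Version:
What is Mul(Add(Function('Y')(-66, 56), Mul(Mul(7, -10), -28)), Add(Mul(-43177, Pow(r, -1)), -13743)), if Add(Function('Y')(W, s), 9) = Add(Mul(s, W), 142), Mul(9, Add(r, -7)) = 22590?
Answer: Rational(55518795724, 2517) ≈ 2.2058e+7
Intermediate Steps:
r = 2517 (r = Add(7, Mul(Rational(1, 9), 22590)) = Add(7, 2510) = 2517)
Function('Y')(W, s) = Add(133, Mul(W, s)) (Function('Y')(W, s) = Add(-9, Add(Mul(s, W), 142)) = Add(-9, Add(Mul(W, s), 142)) = Add(-9, Add(142, Mul(W, s))) = Add(133, Mul(W, s)))
Mul(Add(Function('Y')(-66, 56), Mul(Mul(7, -10), -28)), Add(Mul(-43177, Pow(r, -1)), -13743)) = Mul(Add(Add(133, Mul(-66, 56)), Mul(Mul(7, -10), -28)), Add(Mul(-43177, Pow(2517, -1)), -13743)) = Mul(Add(Add(133, -3696), Mul(-70, -28)), Add(Mul(-43177, Rational(1, 2517)), -13743)) = Mul(Add(-3563, 1960), Add(Rational(-43177, 2517), -13743)) = Mul(-1603, Rational(-34634308, 2517)) = Rational(55518795724, 2517)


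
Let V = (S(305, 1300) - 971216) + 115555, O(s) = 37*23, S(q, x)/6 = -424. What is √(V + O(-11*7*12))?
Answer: I*√857354 ≈ 925.93*I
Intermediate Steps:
S(q, x) = -2544 (S(q, x) = 6*(-424) = -2544)
O(s) = 851
V = -858205 (V = (-2544 - 971216) + 115555 = -973760 + 115555 = -858205)
√(V + O(-11*7*12)) = √(-858205 + 851) = √(-857354) = I*√857354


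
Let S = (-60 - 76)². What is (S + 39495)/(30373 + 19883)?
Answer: 57991/50256 ≈ 1.1539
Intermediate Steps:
S = 18496 (S = (-136)² = 18496)
(S + 39495)/(30373 + 19883) = (18496 + 39495)/(30373 + 19883) = 57991/50256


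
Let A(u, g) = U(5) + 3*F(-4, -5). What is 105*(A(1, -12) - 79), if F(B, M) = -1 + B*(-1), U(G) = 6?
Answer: -6720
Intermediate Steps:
F(B, M) = -1 - B
A(u, g) = 15 (A(u, g) = 6 + 3*(-1 - 1*(-4)) = 6 + 3*(-1 + 4) = 6 + 3*3 = 6 + 9 = 15)
105*(A(1, -12) - 79) = 105*(15 - 79) = 105*(-64) = -6720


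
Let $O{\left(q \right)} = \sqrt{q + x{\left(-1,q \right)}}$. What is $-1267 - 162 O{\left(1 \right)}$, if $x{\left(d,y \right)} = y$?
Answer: $-1267 - 162 \sqrt{2} \approx -1496.1$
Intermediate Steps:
$O{\left(q \right)} = \sqrt{2} \sqrt{q}$ ($O{\left(q \right)} = \sqrt{q + q} = \sqrt{2 q} = \sqrt{2} \sqrt{q}$)
$-1267 - 162 O{\left(1 \right)} = -1267 - 162 \sqrt{2} \sqrt{1} = -1267 - 162 \sqrt{2} \cdot 1 = -1267 - 162 \sqrt{2}$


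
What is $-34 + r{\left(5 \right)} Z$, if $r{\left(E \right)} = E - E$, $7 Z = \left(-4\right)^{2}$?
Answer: $-34$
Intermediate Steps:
$Z = \frac{16}{7}$ ($Z = \frac{\left(-4\right)^{2}}{7} = \frac{1}{7} \cdot 16 = \frac{16}{7} \approx 2.2857$)
$r{\left(E \right)} = 0$
$-34 + r{\left(5 \right)} Z = -34 + 0 \cdot \frac{16}{7} = -34 + 0 = -34$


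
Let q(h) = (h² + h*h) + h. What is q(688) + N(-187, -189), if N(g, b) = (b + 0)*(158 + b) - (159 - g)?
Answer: 952889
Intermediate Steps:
q(h) = h + 2*h² (q(h) = (h² + h²) + h = 2*h² + h = h + 2*h²)
N(g, b) = -159 + g + b*(158 + b) (N(g, b) = b*(158 + b) + (-159 + g) = -159 + g + b*(158 + b))
q(688) + N(-187, -189) = 688*(1 + 2*688) + (-159 - 187 + (-189)² + 158*(-189)) = 688*(1 + 1376) + (-159 - 187 + 35721 - 29862) = 688*1377 + 5513 = 947376 + 5513 = 952889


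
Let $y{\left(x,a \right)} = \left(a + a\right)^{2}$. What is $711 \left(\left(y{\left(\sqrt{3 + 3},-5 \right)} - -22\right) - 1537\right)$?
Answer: $-1006065$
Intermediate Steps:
$y{\left(x,a \right)} = 4 a^{2}$ ($y{\left(x,a \right)} = \left(2 a\right)^{2} = 4 a^{2}$)
$711 \left(\left(y{\left(\sqrt{3 + 3},-5 \right)} - -22\right) - 1537\right) = 711 \left(\left(4 \left(-5\right)^{2} - -22\right) - 1537\right) = 711 \left(\left(4 \cdot 25 + 22\right) - 1537\right) = 711 \left(\left(100 + 22\right) - 1537\right) = 711 \left(122 - 1537\right) = 711 \left(-1415\right) = -1006065$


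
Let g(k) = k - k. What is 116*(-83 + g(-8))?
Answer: -9628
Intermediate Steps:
g(k) = 0
116*(-83 + g(-8)) = 116*(-83 + 0) = 116*(-83) = -9628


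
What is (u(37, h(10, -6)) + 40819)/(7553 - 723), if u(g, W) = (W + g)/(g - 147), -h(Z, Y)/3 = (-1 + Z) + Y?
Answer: 2245031/375650 ≈ 5.9764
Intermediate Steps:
h(Z, Y) = 3 - 3*Y - 3*Z (h(Z, Y) = -3*((-1 + Z) + Y) = -3*(-1 + Y + Z) = 3 - 3*Y - 3*Z)
u(g, W) = (W + g)/(-147 + g)
(u(37, h(10, -6)) + 40819)/(7553 - 723) = (((3 - 3*(-6) - 3*10) + 37)/(-147 + 37) + 40819)/(7553 - 723) = (((3 + 18 - 30) + 37)/(-110) + 40819)/6830 = (-(-9 + 37)/110 + 40819)*(1/6830) = (-1/110*28 + 40819)*(1/6830) = (-14/55 + 40819)*(1/6830) = (2245031/55)*(1/6830) = 2245031/375650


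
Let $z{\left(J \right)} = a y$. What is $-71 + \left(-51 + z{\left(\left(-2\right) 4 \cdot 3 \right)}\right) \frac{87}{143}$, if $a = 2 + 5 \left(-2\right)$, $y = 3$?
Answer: $- \frac{16678}{143} \approx -116.63$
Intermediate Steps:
$a = -8$ ($a = 2 - 10 = -8$)
$z{\left(J \right)} = -24$ ($z{\left(J \right)} = \left(-8\right) 3 = -24$)
$-71 + \left(-51 + z{\left(\left(-2\right) 4 \cdot 3 \right)}\right) \frac{87}{143} = -71 + \left(-51 - 24\right) \frac{87}{143} = -71 - 75 \cdot 87 \cdot \frac{1}{143} = -71 - \frac{6525}{143} = - \frac{16678}{143}$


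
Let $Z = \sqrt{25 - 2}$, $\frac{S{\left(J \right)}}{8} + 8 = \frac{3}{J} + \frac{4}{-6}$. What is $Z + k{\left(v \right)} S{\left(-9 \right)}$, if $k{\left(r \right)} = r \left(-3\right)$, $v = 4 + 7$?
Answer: $2376 + \sqrt{23} \approx 2380.8$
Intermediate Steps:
$v = 11$
$k{\left(r \right)} = - 3 r$
$S{\left(J \right)} = - \frac{208}{3} + \frac{24}{J}$ ($S{\left(J \right)} = -64 + 8 \left(\frac{3}{J} + \frac{4}{-6}\right) = -64 + 8 \left(\frac{3}{J} + 4 \left(- \frac{1}{6}\right)\right) = -64 + 8 \left(\frac{3}{J} - \frac{2}{3}\right) = -64 + 8 \left(- \frac{2}{3} + \frac{3}{J}\right) = -64 - \left(\frac{16}{3} - \frac{24}{J}\right) = - \frac{208}{3} + \frac{24}{J}$)
$Z = \sqrt{23} \approx 4.7958$
$Z + k{\left(v \right)} S{\left(-9 \right)} = \sqrt{23} + \left(-3\right) 11 \left(- \frac{208}{3} + \frac{24}{-9}\right) = \sqrt{23} - 33 \left(- \frac{208}{3} + 24 \left(- \frac{1}{9}\right)\right) = \sqrt{23} - 33 \left(- \frac{208}{3} - \frac{8}{3}\right) = \sqrt{23} - -2376 = \sqrt{23} + 2376 = 2376 + \sqrt{23}$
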